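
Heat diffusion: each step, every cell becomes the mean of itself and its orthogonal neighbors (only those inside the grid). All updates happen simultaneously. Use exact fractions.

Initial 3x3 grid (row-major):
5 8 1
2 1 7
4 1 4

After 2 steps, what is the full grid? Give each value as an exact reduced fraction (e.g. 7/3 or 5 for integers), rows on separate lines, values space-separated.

After step 1:
  5 15/4 16/3
  3 19/5 13/4
  7/3 5/2 4
After step 2:
  47/12 1073/240 37/9
  53/15 163/50 983/240
  47/18 379/120 13/4

Answer: 47/12 1073/240 37/9
53/15 163/50 983/240
47/18 379/120 13/4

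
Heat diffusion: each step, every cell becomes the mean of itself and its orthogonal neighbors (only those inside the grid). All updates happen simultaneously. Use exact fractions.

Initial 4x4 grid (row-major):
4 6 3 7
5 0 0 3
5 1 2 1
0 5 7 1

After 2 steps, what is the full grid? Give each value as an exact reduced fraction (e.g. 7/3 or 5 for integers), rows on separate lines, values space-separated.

Answer: 47/12 293/80 791/240 133/36
273/80 267/100 259/100 313/120
731/240 66/25 119/50 97/40
28/9 97/30 61/20 17/6

Derivation:
After step 1:
  5 13/4 4 13/3
  7/2 12/5 8/5 11/4
  11/4 13/5 11/5 7/4
  10/3 13/4 15/4 3
After step 2:
  47/12 293/80 791/240 133/36
  273/80 267/100 259/100 313/120
  731/240 66/25 119/50 97/40
  28/9 97/30 61/20 17/6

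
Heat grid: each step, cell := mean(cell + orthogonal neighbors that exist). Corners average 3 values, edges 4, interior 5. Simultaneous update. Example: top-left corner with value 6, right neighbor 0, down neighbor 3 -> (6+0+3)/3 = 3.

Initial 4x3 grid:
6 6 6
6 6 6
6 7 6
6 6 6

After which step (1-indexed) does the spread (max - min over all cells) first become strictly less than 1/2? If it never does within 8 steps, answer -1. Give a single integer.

Answer: 1

Derivation:
Step 1: max=25/4, min=6, spread=1/4
  -> spread < 1/2 first at step 1
Step 2: max=623/100, min=6, spread=23/100
Step 3: max=29611/4800, min=2413/400, spread=131/960
Step 4: max=265751/43200, min=43591/7200, spread=841/8640
Step 5: max=106222051/17280000, min=8733373/1440000, spread=56863/691200
Step 6: max=954654341/155520000, min=78749543/12960000, spread=386393/6220800
Step 7: max=381641723131/62208000000, min=31524358813/5184000000, spread=26795339/497664000
Step 8: max=22878695714129/3732480000000, min=1893326149667/311040000000, spread=254051069/5971968000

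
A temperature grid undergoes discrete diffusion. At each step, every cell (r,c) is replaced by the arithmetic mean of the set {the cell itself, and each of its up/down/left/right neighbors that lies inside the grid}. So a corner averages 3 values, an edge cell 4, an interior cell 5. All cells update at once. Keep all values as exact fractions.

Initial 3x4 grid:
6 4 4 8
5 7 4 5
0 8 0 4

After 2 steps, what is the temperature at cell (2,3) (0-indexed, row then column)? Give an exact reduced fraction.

Step 1: cell (2,3) = 3
Step 2: cell (2,3) = 49/12
Full grid after step 2:
  59/12 417/80 239/48 191/36
  583/120 231/50 477/100 215/48
  151/36 1061/240 59/16 49/12

Answer: 49/12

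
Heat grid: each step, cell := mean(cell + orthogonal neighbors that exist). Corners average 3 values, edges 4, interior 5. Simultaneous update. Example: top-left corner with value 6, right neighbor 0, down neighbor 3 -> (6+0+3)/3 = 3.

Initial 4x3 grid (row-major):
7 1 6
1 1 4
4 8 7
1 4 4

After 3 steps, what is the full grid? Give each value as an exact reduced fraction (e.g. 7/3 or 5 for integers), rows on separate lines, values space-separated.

After step 1:
  3 15/4 11/3
  13/4 3 9/2
  7/2 24/5 23/4
  3 17/4 5
After step 2:
  10/3 161/48 143/36
  51/16 193/50 203/48
  291/80 213/50 401/80
  43/12 341/80 5
After step 3:
  79/24 52271/14400 104/27
  8411/2400 22669/6000 30733/7200
  8801/2400 8413/2000 11101/2400
  689/180 20527/4800 571/120

Answer: 79/24 52271/14400 104/27
8411/2400 22669/6000 30733/7200
8801/2400 8413/2000 11101/2400
689/180 20527/4800 571/120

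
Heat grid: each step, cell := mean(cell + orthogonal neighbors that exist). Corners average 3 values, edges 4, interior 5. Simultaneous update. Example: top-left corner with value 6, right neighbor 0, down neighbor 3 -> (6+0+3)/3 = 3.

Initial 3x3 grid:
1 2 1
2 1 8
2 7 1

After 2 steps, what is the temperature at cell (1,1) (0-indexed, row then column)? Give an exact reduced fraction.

Step 1: cell (1,1) = 4
Step 2: cell (1,1) = 49/20
Full grid after step 2:
  53/36 127/48 23/9
  65/24 49/20 63/16
  95/36 63/16 65/18

Answer: 49/20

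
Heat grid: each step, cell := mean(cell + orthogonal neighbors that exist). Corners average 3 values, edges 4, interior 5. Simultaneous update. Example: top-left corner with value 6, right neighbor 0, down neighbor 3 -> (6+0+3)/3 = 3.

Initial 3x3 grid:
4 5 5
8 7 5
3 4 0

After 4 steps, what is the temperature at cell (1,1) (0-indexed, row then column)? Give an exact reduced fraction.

Step 1: cell (1,1) = 29/5
Step 2: cell (1,1) = 243/50
Step 3: cell (1,1) = 14771/3000
Step 4: cell (1,1) = 864037/180000
Full grid after step 4:
  679781/129600 4419727/864000 104551/21600
  2196551/432000 864037/180000 1327409/288000
  17171/3600 657017/144000 186427/43200

Answer: 864037/180000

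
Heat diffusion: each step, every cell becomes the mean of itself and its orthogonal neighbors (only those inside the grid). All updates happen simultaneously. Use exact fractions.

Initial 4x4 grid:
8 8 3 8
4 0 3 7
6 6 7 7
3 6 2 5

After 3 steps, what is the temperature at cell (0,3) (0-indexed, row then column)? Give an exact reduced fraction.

Answer: 50/9

Derivation:
Step 1: cell (0,3) = 6
Step 2: cell (0,3) = 71/12
Step 3: cell (0,3) = 50/9
Full grid after step 3:
  5621/1080 36247/7200 12749/2400 50/9
  35347/7200 14657/3000 2533/500 13319/2400
  11489/2400 4771/1000 7519/1500 7841/1440
  343/72 11309/2400 7211/1440 283/54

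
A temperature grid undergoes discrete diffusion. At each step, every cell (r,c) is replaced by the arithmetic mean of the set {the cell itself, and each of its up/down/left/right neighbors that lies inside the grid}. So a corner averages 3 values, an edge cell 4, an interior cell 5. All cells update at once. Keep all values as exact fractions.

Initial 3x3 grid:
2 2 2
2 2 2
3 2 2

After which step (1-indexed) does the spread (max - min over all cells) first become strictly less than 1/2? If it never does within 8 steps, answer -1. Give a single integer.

Step 1: max=7/3, min=2, spread=1/3
  -> spread < 1/2 first at step 1
Step 2: max=41/18, min=2, spread=5/18
Step 3: max=473/216, min=2, spread=41/216
Step 4: max=28051/12960, min=731/360, spread=347/2592
Step 5: max=1662137/777600, min=7357/3600, spread=2921/31104
Step 6: max=99140539/46656000, min=889483/432000, spread=24611/373248
Step 7: max=5917442033/2799360000, min=20096741/9720000, spread=207329/4478976
Step 8: max=353953152451/167961600000, min=1075601599/518400000, spread=1746635/53747712

Answer: 1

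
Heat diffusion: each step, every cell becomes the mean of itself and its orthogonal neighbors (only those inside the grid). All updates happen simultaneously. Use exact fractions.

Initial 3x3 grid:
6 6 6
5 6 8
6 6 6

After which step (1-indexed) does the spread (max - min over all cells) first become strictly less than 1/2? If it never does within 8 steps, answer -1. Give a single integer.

Step 1: max=20/3, min=17/3, spread=1
Step 2: max=781/120, min=209/36, spread=253/360
Step 3: max=45677/7200, min=84679/14400, spread=89/192
  -> spread < 1/2 first at step 3
Step 4: max=2718169/432000, min=5153213/864000, spread=755/2304
Step 5: max=161573393/25920000, min=311234911/51840000, spread=6353/27648
Step 6: max=9647305621/1555200000, min=18792758117/3110400000, spread=53531/331776
Step 7: max=576411533237/93312000000, min=1131684644599/186624000000, spread=450953/3981312
Step 8: max=34495171897489/5598720000000, min=68099943091853/11197440000000, spread=3799043/47775744

Answer: 3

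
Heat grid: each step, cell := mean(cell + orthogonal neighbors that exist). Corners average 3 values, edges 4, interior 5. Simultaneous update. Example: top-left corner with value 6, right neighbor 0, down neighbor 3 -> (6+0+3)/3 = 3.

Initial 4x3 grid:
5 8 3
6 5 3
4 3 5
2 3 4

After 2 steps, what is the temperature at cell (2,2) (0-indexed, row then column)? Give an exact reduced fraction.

Step 1: cell (2,2) = 15/4
Step 2: cell (2,2) = 63/16
Full grid after step 2:
  199/36 85/16 167/36
  241/48 93/20 209/48
  63/16 39/10 63/16
  13/4 7/2 43/12

Answer: 63/16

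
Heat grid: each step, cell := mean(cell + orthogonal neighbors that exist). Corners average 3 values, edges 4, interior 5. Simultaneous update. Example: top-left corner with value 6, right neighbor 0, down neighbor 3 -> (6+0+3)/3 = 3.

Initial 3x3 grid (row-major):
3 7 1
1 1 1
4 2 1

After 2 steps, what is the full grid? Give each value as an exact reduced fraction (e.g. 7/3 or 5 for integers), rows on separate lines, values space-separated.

After step 1:
  11/3 3 3
  9/4 12/5 1
  7/3 2 4/3
After step 2:
  107/36 181/60 7/3
  213/80 213/100 29/15
  79/36 121/60 13/9

Answer: 107/36 181/60 7/3
213/80 213/100 29/15
79/36 121/60 13/9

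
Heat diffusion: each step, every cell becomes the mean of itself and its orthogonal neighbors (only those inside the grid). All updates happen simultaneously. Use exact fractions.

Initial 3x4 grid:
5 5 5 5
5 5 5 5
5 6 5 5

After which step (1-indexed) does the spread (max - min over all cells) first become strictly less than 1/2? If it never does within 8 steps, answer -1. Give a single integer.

Step 1: max=16/3, min=5, spread=1/3
  -> spread < 1/2 first at step 1
Step 2: max=631/120, min=5, spread=31/120
Step 3: max=5611/1080, min=5, spread=211/1080
Step 4: max=556897/108000, min=9047/1800, spread=14077/108000
Step 5: max=5000407/972000, min=543683/108000, spread=5363/48600
Step 6: max=149540809/29160000, min=302869/60000, spread=93859/1166400
Step 7: max=8958274481/1749600000, min=491336467/97200000, spread=4568723/69984000
Step 8: max=536660435629/104976000000, min=14761618889/2916000000, spread=8387449/167961600

Answer: 1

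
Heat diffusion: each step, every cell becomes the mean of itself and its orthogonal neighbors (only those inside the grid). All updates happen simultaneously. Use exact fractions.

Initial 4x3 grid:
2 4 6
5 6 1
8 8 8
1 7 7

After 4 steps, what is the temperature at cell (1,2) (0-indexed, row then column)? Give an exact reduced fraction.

Answer: 1124149/216000

Derivation:
Step 1: cell (1,2) = 21/4
Step 2: cell (1,2) = 1183/240
Step 3: cell (1,2) = 38407/7200
Step 4: cell (1,2) = 1124149/216000
Full grid after step 4:
  9626/2025 2017243/432000 156491/32400
  1090399/216000 942887/180000 1124149/216000
  1223159/216000 2057399/360000 1280909/216000
  757399/129600 5286901/864000 795499/129600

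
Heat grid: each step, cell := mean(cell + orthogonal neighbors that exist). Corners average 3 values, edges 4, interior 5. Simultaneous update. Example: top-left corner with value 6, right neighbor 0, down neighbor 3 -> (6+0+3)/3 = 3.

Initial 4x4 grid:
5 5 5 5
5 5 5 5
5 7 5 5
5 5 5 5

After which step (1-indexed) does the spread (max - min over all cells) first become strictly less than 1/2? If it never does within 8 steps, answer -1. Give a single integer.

Answer: 2

Derivation:
Step 1: max=11/2, min=5, spread=1/2
Step 2: max=136/25, min=5, spread=11/25
  -> spread < 1/2 first at step 2
Step 3: max=6367/1200, min=5, spread=367/1200
Step 4: max=28571/5400, min=1513/300, spread=1337/5400
Step 5: max=851669/162000, min=45469/9000, spread=33227/162000
Step 6: max=25514327/4860000, min=274049/54000, spread=849917/4860000
Step 7: max=762714347/145800000, min=4118533/810000, spread=21378407/145800000
Step 8: max=22836462371/4374000000, min=1238688343/243000000, spread=540072197/4374000000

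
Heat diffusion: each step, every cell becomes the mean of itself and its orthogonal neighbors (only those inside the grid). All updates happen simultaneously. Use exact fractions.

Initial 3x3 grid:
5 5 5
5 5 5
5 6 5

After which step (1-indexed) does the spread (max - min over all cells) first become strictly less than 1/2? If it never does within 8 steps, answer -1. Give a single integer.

Step 1: max=16/3, min=5, spread=1/3
  -> spread < 1/2 first at step 1
Step 2: max=1267/240, min=5, spread=67/240
Step 3: max=11237/2160, min=1007/200, spread=1807/10800
Step 4: max=4477963/864000, min=27361/5400, spread=33401/288000
Step 5: max=40109933/7776000, min=2743391/540000, spread=3025513/38880000
Step 6: max=16016926867/3110400000, min=146755949/28800000, spread=53531/995328
Step 7: max=959152925849/186624000000, min=39671116051/7776000000, spread=450953/11943936
Step 8: max=57496103560603/11197440000000, min=4766608610519/933120000000, spread=3799043/143327232

Answer: 1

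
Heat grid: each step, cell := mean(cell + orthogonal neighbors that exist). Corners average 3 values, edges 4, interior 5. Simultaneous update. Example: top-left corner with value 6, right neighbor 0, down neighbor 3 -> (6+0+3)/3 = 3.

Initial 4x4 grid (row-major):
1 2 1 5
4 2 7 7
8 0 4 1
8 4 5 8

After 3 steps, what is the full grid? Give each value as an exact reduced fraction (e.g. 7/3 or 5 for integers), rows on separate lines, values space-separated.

After step 1:
  7/3 3/2 15/4 13/3
  15/4 3 21/5 5
  5 18/5 17/5 5
  20/3 17/4 21/4 14/3
After step 2:
  91/36 127/48 827/240 157/36
  169/48 321/100 387/100 139/30
  1141/240 77/20 429/100 271/60
  191/36 593/120 527/120 179/36
After step 3:
  313/108 21293/7200 25781/7200 8957/2160
  25223/7200 5129/1500 23339/6000 15643/3600
  1255/288 5051/1200 12551/3000 16571/3600
  10801/2160 208/45 1046/225 4997/1080

Answer: 313/108 21293/7200 25781/7200 8957/2160
25223/7200 5129/1500 23339/6000 15643/3600
1255/288 5051/1200 12551/3000 16571/3600
10801/2160 208/45 1046/225 4997/1080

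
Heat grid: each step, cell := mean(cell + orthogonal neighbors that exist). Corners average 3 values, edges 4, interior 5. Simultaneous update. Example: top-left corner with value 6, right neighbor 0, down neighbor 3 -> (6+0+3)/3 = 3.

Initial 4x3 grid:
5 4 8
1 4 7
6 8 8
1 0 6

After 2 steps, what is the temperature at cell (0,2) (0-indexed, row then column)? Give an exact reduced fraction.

Answer: 55/9

Derivation:
Step 1: cell (0,2) = 19/3
Step 2: cell (0,2) = 55/9
Full grid after step 2:
  151/36 1183/240 55/9
  121/30 26/5 377/60
  233/60 5 179/30
  121/36 319/80 47/9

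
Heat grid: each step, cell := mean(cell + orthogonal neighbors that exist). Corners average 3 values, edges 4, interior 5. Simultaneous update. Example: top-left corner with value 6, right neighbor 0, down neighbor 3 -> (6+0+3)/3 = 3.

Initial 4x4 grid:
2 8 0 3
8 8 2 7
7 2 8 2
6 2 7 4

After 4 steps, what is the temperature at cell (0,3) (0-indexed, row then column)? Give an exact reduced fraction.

Answer: 130489/32400

Derivation:
Step 1: cell (0,3) = 10/3
Step 2: cell (0,3) = 121/36
Step 3: cell (0,3) = 839/216
Step 4: cell (0,3) = 130489/32400
Full grid after step 4:
  4607/864 70589/14400 948179/216000 130489/32400
  19369/3600 305221/60000 81071/18000 927899/216000
  10691/2000 151141/30000 861557/180000 968531/216000
  2061/400 181183/36000 512293/108000 304391/64800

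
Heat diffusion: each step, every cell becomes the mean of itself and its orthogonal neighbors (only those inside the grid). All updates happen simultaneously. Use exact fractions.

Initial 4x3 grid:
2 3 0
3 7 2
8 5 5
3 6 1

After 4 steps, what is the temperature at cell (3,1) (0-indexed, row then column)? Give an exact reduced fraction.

Answer: 3964801/864000

Derivation:
Step 1: cell (3,1) = 15/4
Step 2: cell (3,1) = 1177/240
Step 3: cell (3,1) = 63659/14400
Step 4: cell (3,1) = 3964801/864000
Full grid after step 4:
  242167/64800 364537/108000 212767/64800
  877939/216000 88759/22500 760939/216000
  1008259/216000 1536119/360000 98251/24000
  608519/129600 3964801/864000 60191/14400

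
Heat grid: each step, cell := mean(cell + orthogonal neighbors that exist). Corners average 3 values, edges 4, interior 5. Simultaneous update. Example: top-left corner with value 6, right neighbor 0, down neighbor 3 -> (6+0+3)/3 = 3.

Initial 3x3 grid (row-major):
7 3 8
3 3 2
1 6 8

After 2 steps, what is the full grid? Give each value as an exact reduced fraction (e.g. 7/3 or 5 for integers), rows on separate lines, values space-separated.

After step 1:
  13/3 21/4 13/3
  7/2 17/5 21/4
  10/3 9/2 16/3
After step 2:
  157/36 1039/240 89/18
  437/120 219/50 1099/240
  34/9 497/120 181/36

Answer: 157/36 1039/240 89/18
437/120 219/50 1099/240
34/9 497/120 181/36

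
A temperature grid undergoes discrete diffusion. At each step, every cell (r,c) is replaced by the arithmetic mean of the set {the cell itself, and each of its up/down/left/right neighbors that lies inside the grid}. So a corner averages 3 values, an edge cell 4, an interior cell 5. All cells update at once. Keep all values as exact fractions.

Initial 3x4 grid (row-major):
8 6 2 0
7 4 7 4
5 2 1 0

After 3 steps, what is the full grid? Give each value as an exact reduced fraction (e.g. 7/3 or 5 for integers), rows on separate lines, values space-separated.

After step 1:
  7 5 15/4 2
  6 26/5 18/5 11/4
  14/3 3 5/2 5/3
After step 2:
  6 419/80 287/80 17/6
  343/60 114/25 89/25 601/240
  41/9 461/120 323/120 83/36
After step 3:
  4069/720 3877/800 9131/2400 119/40
  18749/3600 27499/6000 5071/1500 40331/14400
  5081/1080 3521/900 11159/3600 5401/2160

Answer: 4069/720 3877/800 9131/2400 119/40
18749/3600 27499/6000 5071/1500 40331/14400
5081/1080 3521/900 11159/3600 5401/2160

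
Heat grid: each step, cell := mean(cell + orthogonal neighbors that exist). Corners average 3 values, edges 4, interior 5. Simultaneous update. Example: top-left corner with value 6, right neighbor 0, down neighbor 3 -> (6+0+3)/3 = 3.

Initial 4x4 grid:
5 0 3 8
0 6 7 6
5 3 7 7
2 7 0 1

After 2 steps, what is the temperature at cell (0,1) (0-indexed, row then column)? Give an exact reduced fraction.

Step 1: cell (0,1) = 7/2
Step 2: cell (0,1) = 193/60
Full grid after step 2:
  55/18 193/60 73/15 103/18
  341/120 221/50 253/50 1423/240
  503/120 191/50 126/25 1183/240
  61/18 1021/240 853/240 35/9

Answer: 193/60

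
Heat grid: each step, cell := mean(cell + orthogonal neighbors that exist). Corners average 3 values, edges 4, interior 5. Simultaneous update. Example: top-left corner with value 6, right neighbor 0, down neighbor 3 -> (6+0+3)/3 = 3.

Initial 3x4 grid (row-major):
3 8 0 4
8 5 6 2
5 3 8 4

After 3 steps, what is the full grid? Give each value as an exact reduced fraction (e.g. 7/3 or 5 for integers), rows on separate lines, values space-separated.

Answer: 2323/432 4279/900 322/75 1307/360
76109/14400 31351/6000 6589/1500 14981/3600
2371/432 9233/1800 4439/900 4751/1080

Derivation:
After step 1:
  19/3 4 9/2 2
  21/4 6 21/5 4
  16/3 21/4 21/4 14/3
After step 2:
  187/36 125/24 147/40 7/2
  275/48 247/50 479/100 223/60
  95/18 131/24 581/120 167/36
After step 3:
  2323/432 4279/900 322/75 1307/360
  76109/14400 31351/6000 6589/1500 14981/3600
  2371/432 9233/1800 4439/900 4751/1080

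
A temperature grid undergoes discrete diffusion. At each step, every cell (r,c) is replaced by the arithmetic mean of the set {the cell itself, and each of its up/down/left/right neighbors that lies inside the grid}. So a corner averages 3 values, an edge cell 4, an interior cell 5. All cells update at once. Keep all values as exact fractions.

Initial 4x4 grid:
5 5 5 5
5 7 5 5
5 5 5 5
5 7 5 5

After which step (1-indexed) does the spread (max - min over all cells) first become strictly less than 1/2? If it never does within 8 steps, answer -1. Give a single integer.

Answer: 3

Derivation:
Step 1: max=29/5, min=5, spread=4/5
Step 2: max=337/60, min=5, spread=37/60
Step 3: max=5939/1080, min=1013/200, spread=293/675
  -> spread < 1/2 first at step 3
Step 4: max=117259/21600, min=18391/3600, spread=6913/21600
Step 5: max=1054567/194400, min=103001/20000, spread=333733/1215000
Step 6: max=157193009/29160000, min=16742383/3240000, spread=3255781/14580000
Step 7: max=4705911299/874800000, min=504576733/97200000, spread=82360351/437400000
Step 8: max=140685022841/26244000000, min=15170651911/2916000000, spread=2074577821/13122000000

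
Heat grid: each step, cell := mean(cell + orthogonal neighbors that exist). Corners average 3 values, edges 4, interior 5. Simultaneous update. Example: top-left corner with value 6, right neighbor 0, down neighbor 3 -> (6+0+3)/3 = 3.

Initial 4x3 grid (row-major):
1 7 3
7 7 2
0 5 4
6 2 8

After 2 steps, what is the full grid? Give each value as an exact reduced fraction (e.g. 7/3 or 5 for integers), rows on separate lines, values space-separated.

After step 1:
  5 9/2 4
  15/4 28/5 4
  9/2 18/5 19/4
  8/3 21/4 14/3
After step 2:
  53/12 191/40 25/6
  377/80 429/100 367/80
  871/240 237/50 1021/240
  149/36 971/240 44/9

Answer: 53/12 191/40 25/6
377/80 429/100 367/80
871/240 237/50 1021/240
149/36 971/240 44/9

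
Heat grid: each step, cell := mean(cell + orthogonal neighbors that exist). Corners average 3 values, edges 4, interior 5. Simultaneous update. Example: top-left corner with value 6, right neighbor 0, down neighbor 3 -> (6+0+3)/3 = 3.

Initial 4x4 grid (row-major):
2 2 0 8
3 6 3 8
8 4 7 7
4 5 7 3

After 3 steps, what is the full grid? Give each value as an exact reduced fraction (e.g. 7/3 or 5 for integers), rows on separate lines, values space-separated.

After step 1:
  7/3 5/2 13/4 16/3
  19/4 18/5 24/5 13/2
  19/4 6 28/5 25/4
  17/3 5 11/2 17/3
After step 2:
  115/36 701/240 953/240 181/36
  463/120 433/100 19/4 1373/240
  127/24 499/100 563/100 1441/240
  185/36 133/24 653/120 209/36
After step 3:
  7181/2160 25949/7200 6001/1440 5299/1080
  15007/3600 25019/6000 14641/3000 7741/1440
  17351/3600 1547/300 32179/6000 41689/7200
  575/108 19001/3600 20177/3600 12421/2160

Answer: 7181/2160 25949/7200 6001/1440 5299/1080
15007/3600 25019/6000 14641/3000 7741/1440
17351/3600 1547/300 32179/6000 41689/7200
575/108 19001/3600 20177/3600 12421/2160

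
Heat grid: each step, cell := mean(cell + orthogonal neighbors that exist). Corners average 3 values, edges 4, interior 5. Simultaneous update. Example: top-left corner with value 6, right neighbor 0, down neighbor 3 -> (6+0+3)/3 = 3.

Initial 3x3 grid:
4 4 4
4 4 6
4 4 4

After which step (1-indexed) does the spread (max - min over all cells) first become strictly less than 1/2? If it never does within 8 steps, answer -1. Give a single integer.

Answer: 3

Derivation:
Step 1: max=14/3, min=4, spread=2/3
Step 2: max=547/120, min=4, spread=67/120
Step 3: max=4757/1080, min=407/100, spread=1807/5400
  -> spread < 1/2 first at step 3
Step 4: max=1885963/432000, min=11161/2700, spread=33401/144000
Step 5: max=16781933/3888000, min=1123391/270000, spread=3025513/19440000
Step 6: max=6685726867/1555200000, min=60355949/14400000, spread=53531/497664
Step 7: max=399280925849/93312000000, min=16343116051/3888000000, spread=450953/5971968
Step 8: max=23903783560603/5598720000000, min=1967248610519/466560000000, spread=3799043/71663616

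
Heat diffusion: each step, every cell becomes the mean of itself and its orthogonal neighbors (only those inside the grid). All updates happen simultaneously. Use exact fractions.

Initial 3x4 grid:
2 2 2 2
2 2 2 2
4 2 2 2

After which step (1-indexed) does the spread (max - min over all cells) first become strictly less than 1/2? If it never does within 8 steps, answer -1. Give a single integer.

Step 1: max=8/3, min=2, spread=2/3
Step 2: max=23/9, min=2, spread=5/9
Step 3: max=257/108, min=2, spread=41/108
  -> spread < 1/2 first at step 3
Step 4: max=30137/12960, min=2, spread=4217/12960
Step 5: max=1764349/777600, min=7279/3600, spread=38417/155520
Step 6: max=104512211/46656000, min=146597/72000, spread=1903471/9331200
Step 7: max=6199709089/2799360000, min=4435759/2160000, spread=18038617/111974400
Step 8: max=369191382851/167961600000, min=401726759/194400000, spread=883978523/6718464000

Answer: 3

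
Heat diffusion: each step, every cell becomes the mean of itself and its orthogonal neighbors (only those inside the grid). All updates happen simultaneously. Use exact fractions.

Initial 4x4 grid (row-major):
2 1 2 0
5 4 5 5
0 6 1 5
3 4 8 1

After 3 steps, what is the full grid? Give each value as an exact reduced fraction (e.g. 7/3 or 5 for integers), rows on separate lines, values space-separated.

After step 1:
  8/3 9/4 2 7/3
  11/4 21/5 17/5 15/4
  7/2 3 5 3
  7/3 21/4 7/2 14/3
After step 2:
  23/9 667/240 599/240 97/36
  787/240 78/25 367/100 749/240
  139/48 419/100 179/50 197/48
  133/36 169/48 221/48 67/18
After step 3:
  3101/1080 19711/7200 20951/7200 374/135
  21331/7200 10223/3000 1199/375 24461/7200
  25307/7200 1298/375 12089/3000 26149/7200
  91/27 28817/7200 27769/7200 895/216

Answer: 3101/1080 19711/7200 20951/7200 374/135
21331/7200 10223/3000 1199/375 24461/7200
25307/7200 1298/375 12089/3000 26149/7200
91/27 28817/7200 27769/7200 895/216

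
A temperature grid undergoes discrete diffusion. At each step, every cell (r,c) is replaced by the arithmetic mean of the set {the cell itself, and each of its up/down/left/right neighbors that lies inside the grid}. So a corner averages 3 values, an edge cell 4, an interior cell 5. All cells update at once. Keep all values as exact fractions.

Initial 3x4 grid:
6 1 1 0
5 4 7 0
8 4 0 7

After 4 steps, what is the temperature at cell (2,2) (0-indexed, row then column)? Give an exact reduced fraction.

Answer: 372811/108000

Derivation:
Step 1: cell (2,2) = 9/2
Step 2: cell (2,2) = 397/120
Step 3: cell (2,2) = 13243/3600
Step 4: cell (2,2) = 372811/108000
Full grid after step 4:
  173989/43200 28501/8000 596747/216000 80893/32400
  3803953/864000 1374797/360000 72317/22500 1155929/432000
  589517/129600 453701/108000 372811/108000 202811/64800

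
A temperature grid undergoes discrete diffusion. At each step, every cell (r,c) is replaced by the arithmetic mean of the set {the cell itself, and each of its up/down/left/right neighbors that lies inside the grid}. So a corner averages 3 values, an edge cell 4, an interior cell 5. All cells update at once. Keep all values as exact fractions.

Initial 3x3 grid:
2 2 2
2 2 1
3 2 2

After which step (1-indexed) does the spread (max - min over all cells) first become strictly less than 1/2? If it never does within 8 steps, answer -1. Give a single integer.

Step 1: max=7/3, min=5/3, spread=2/3
Step 2: max=41/18, min=413/240, spread=401/720
Step 3: max=2299/1080, min=3883/2160, spread=143/432
  -> spread < 1/2 first at step 3
Step 4: max=135923/64800, min=241721/129600, spread=1205/5184
Step 5: max=7965031/3888000, min=14661187/7776000, spread=10151/62208
Step 6: max=473353007/233280000, min=893257889/466560000, spread=85517/746496
Step 7: max=28122395179/13996800000, min=53993443483/27993600000, spread=720431/8957952
Step 8: max=1678233044363/839808000000, min=3261634510601/1679616000000, spread=6069221/107495424

Answer: 3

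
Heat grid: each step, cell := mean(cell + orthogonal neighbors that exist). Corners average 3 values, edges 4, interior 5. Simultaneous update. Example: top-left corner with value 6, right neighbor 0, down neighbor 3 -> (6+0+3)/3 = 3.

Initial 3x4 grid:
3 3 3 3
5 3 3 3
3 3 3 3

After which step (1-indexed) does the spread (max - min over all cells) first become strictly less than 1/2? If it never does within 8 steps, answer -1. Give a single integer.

Answer: 3

Derivation:
Step 1: max=11/3, min=3, spread=2/3
Step 2: max=427/120, min=3, spread=67/120
Step 3: max=3677/1080, min=3, spread=437/1080
  -> spread < 1/2 first at step 3
Step 4: max=1453531/432000, min=1509/500, spread=29951/86400
Step 5: max=12879821/3888000, min=10283/3375, spread=206761/777600
Step 6: max=5121795571/1555200000, min=8265671/2700000, spread=14430763/62208000
Step 7: max=305043741689/93312000000, min=665652727/216000000, spread=139854109/746496000
Step 8: max=18218631890251/5598720000000, min=60171228977/19440000000, spread=7114543559/44789760000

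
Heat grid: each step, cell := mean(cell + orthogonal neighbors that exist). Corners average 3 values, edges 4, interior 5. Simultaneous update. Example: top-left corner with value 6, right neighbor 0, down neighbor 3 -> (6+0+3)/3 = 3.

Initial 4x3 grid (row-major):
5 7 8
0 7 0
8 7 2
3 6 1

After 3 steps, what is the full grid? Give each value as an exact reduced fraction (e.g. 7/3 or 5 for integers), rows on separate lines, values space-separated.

After step 1:
  4 27/4 5
  5 21/5 17/4
  9/2 6 5/2
  17/3 17/4 3
After step 2:
  21/4 399/80 16/3
  177/40 131/25 319/80
  127/24 429/100 63/16
  173/36 227/48 13/4
After step 3:
  391/80 24973/4800 1717/360
  3031/600 2293/500 11099/2400
  16931/3600 14093/3000 3093/800
  2135/432 61469/14400 143/36

Answer: 391/80 24973/4800 1717/360
3031/600 2293/500 11099/2400
16931/3600 14093/3000 3093/800
2135/432 61469/14400 143/36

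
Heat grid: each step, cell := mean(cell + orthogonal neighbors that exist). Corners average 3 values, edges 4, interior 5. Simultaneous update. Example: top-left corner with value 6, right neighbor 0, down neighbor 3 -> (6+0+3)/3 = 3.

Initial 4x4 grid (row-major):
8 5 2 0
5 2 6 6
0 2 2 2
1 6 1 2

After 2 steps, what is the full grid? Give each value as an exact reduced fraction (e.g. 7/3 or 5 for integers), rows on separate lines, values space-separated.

Answer: 14/3 35/8 413/120 113/36
63/16 18/5 339/100 383/120
629/240 27/10 287/100 323/120
41/18 599/240 571/240 89/36

Derivation:
After step 1:
  6 17/4 13/4 8/3
  15/4 4 18/5 7/2
  2 12/5 13/5 3
  7/3 5/2 11/4 5/3
After step 2:
  14/3 35/8 413/120 113/36
  63/16 18/5 339/100 383/120
  629/240 27/10 287/100 323/120
  41/18 599/240 571/240 89/36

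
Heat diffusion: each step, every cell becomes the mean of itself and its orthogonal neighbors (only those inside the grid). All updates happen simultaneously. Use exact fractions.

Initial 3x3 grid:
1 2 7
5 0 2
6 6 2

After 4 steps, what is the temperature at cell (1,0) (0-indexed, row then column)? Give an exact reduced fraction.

Answer: 146497/43200

Derivation:
Step 1: cell (1,0) = 3
Step 2: cell (1,0) = 43/12
Step 3: cell (1,0) = 599/180
Step 4: cell (1,0) = 146497/43200
Full grid after step 4:
  40247/12960 266519/86400 77899/25920
  146497/43200 232331/72000 61657/19200
  46157/12960 101423/28800 86519/25920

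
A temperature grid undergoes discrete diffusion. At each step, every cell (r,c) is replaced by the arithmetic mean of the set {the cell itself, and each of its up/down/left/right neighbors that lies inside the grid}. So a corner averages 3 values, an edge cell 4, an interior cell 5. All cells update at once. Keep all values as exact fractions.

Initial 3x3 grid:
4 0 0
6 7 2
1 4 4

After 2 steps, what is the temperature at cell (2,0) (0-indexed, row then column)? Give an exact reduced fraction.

Step 1: cell (2,0) = 11/3
Step 2: cell (2,0) = 73/18
Full grid after step 2:
  127/36 211/80 20/9
  153/40 183/50 221/80
  73/18 37/10 127/36

Answer: 73/18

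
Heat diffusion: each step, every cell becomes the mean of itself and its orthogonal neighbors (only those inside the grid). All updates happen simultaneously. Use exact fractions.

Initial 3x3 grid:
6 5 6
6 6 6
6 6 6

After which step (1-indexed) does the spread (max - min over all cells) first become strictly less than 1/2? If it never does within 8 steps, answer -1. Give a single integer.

Step 1: max=6, min=17/3, spread=1/3
  -> spread < 1/2 first at step 1
Step 2: max=6, min=1373/240, spread=67/240
Step 3: max=1193/200, min=12523/2160, spread=1807/10800
Step 4: max=32039/5400, min=5026037/864000, spread=33401/288000
Step 5: max=3196609/540000, min=45426067/7776000, spread=3025513/38880000
Step 6: max=170044051/28800000, min=18197473133/3110400000, spread=53531/995328
Step 7: max=45864883949/7776000000, min=1093711074151/186624000000, spread=450953/11943936
Step 8: max=5497711389481/933120000000, min=65675736439397/11197440000000, spread=3799043/143327232

Answer: 1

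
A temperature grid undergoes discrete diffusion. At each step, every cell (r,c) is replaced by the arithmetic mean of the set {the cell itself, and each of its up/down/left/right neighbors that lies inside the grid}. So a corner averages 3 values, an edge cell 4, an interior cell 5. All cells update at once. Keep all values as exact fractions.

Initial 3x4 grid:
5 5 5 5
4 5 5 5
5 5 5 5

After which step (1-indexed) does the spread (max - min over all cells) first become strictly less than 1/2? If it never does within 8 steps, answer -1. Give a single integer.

Step 1: max=5, min=14/3, spread=1/3
  -> spread < 1/2 first at step 1
Step 2: max=5, min=1133/240, spread=67/240
Step 3: max=5, min=10363/2160, spread=437/2160
Step 4: max=4991/1000, min=4162469/864000, spread=29951/172800
Step 5: max=16796/3375, min=37664179/7776000, spread=206761/1555200
Step 6: max=26834329/5400000, min=15095804429/3110400000, spread=14430763/124416000
Step 7: max=2142347273/432000000, min=908012258311/186624000000, spread=139854109/1492992000
Step 8: max=192548771023/38880000000, min=54564728109749/11197440000000, spread=7114543559/89579520000

Answer: 1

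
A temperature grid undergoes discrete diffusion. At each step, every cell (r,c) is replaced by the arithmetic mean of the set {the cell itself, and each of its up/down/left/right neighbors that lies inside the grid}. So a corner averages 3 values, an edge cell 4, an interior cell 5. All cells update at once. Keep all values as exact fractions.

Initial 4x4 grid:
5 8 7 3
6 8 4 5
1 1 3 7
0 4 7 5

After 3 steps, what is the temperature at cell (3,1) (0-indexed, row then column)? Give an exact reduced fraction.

Answer: 24637/7200

Derivation:
Step 1: cell (3,1) = 3
Step 2: cell (3,1) = 769/240
Step 3: cell (3,1) = 24637/7200
Full grid after step 3:
  6067/1080 20821/3600 6587/1200 3803/720
  8573/1800 14827/3000 10273/2000 12199/2400
  6103/1800 23629/6000 13837/3000 36197/7200
  6079/2160 24637/7200 31997/7200 5437/1080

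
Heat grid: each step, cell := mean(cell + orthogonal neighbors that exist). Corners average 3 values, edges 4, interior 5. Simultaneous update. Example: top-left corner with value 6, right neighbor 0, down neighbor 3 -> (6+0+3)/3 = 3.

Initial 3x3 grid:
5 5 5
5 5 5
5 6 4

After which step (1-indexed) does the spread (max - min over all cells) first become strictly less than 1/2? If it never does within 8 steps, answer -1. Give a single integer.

Step 1: max=16/3, min=19/4, spread=7/12
Step 2: max=77/15, min=59/12, spread=13/60
  -> spread < 1/2 first at step 2
Step 3: max=692/135, min=23773/4800, spread=7483/43200
Step 4: max=548221/108000, min=214943/43200, spread=21727/216000
Step 5: max=4927711/972000, min=28797319/5760000, spread=10906147/155520000
Step 6: max=589400059/116640000, min=778305287/155520000, spread=36295/746496
Step 7: max=8832515837/1749600000, min=46788237589/9331200000, spread=305773/8957952
Step 8: max=2117128579381/419904000000, min=2809421694383/559872000000, spread=2575951/107495424

Answer: 2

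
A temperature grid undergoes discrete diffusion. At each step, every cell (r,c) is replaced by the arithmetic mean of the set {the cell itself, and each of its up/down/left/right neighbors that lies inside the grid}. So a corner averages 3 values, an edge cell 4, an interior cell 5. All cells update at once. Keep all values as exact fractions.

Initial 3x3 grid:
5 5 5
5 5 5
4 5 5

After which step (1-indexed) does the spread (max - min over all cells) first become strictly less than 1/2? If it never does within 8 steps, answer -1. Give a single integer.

Answer: 1

Derivation:
Step 1: max=5, min=14/3, spread=1/3
  -> spread < 1/2 first at step 1
Step 2: max=5, min=85/18, spread=5/18
Step 3: max=5, min=1039/216, spread=41/216
Step 4: max=1789/360, min=62669/12960, spread=347/2592
Step 5: max=17843/3600, min=3781063/777600, spread=2921/31104
Step 6: max=2134517/432000, min=227451461/46656000, spread=24611/373248
Step 7: max=47943259/9720000, min=13678077967/2799360000, spread=207329/4478976
Step 8: max=2553198401/518400000, min=821778047549/167961600000, spread=1746635/53747712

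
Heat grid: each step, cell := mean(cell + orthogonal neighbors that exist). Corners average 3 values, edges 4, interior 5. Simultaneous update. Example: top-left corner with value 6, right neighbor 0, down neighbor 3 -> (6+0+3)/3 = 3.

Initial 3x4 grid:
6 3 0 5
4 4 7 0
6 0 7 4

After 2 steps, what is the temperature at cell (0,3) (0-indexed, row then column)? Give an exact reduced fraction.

Step 1: cell (0,3) = 5/3
Step 2: cell (0,3) = 113/36
Full grid after step 2:
  151/36 56/15 46/15 113/36
  61/15 197/50 389/100 97/30
  151/36 941/240 961/240 73/18

Answer: 113/36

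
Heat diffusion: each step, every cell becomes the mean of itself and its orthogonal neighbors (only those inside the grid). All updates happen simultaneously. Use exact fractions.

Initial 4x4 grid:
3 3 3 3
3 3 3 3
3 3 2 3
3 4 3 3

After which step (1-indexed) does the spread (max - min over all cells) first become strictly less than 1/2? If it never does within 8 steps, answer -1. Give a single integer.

Step 1: max=10/3, min=11/4, spread=7/12
Step 2: max=115/36, min=287/100, spread=73/225
  -> spread < 1/2 first at step 2
Step 3: max=1357/432, min=6937/2400, spread=5417/21600
Step 4: max=200963/64800, min=4671/1600, spread=943/5184
Step 5: max=5973737/1944000, min=6334609/2160000, spread=2725889/19440000
Step 6: max=178136459/58320000, min=21157829/7200000, spread=67580441/583200000
Step 7: max=1063660693/349920000, min=572620307/194400000, spread=82360351/874800000
Step 8: max=159004244723/52488000000, min=17206121009/5832000000, spread=2074577821/26244000000

Answer: 2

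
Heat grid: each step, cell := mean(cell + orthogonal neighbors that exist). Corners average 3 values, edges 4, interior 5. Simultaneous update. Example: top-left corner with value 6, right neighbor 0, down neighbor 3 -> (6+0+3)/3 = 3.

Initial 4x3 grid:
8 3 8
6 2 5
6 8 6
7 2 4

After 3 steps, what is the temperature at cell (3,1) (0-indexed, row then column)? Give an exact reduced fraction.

Answer: 25079/4800

Derivation:
Step 1: cell (3,1) = 21/4
Step 2: cell (3,1) = 381/80
Step 3: cell (3,1) = 25079/4800
Full grid after step 3:
  5909/1080 8453/1600 11393/2160
  39211/7200 5363/1000 2321/450
  13397/2400 5163/1000 6211/1200
  1913/360 25079/4800 1177/240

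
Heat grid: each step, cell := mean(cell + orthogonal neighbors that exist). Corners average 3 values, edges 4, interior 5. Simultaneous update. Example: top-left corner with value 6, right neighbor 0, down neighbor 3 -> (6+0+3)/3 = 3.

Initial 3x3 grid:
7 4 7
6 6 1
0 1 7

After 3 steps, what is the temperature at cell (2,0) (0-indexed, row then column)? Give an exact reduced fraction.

Step 1: cell (2,0) = 7/3
Step 2: cell (2,0) = 127/36
Step 3: cell (2,0) = 7721/2160
Full grid after step 3:
  10351/2160 17993/3600 1109/240
  7083/1600 4119/1000 7033/1600
  7721/2160 27311/7200 293/80

Answer: 7721/2160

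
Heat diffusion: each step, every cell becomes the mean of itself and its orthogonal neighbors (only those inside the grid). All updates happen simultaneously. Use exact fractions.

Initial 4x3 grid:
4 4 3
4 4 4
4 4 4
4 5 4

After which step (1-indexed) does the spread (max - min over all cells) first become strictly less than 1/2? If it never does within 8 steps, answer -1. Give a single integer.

Answer: 3

Derivation:
Step 1: max=13/3, min=11/3, spread=2/3
Step 2: max=1027/240, min=67/18, spread=401/720
Step 3: max=9077/2160, min=823/216, spread=847/2160
  -> spread < 1/2 first at step 3
Step 4: max=3602011/864000, min=499619/129600, spread=813653/2592000
Step 5: max=32234501/7776000, min=30240271/7776000, spread=199423/777600
Step 6: max=1923634399/466560000, min=1826718449/466560000, spread=1938319/9331200
Step 7: max=114942690341/27993600000, min=110155300891/27993600000, spread=95747789/559872000
Step 8: max=6871417997119/1679616000000, min=6636412214369/1679616000000, spread=940023131/6718464000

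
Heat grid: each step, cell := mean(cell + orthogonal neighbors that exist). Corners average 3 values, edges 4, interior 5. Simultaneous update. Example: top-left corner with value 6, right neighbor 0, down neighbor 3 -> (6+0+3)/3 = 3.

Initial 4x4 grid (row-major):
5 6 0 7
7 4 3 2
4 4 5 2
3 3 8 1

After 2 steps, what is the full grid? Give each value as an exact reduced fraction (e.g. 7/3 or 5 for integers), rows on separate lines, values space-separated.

After step 1:
  6 15/4 4 3
  5 24/5 14/5 7/2
  9/2 4 22/5 5/2
  10/3 9/2 17/4 11/3
After step 2:
  59/12 371/80 271/80 7/2
  203/40 407/100 39/10 59/20
  101/24 111/25 359/100 211/60
  37/9 193/48 1009/240 125/36

Answer: 59/12 371/80 271/80 7/2
203/40 407/100 39/10 59/20
101/24 111/25 359/100 211/60
37/9 193/48 1009/240 125/36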